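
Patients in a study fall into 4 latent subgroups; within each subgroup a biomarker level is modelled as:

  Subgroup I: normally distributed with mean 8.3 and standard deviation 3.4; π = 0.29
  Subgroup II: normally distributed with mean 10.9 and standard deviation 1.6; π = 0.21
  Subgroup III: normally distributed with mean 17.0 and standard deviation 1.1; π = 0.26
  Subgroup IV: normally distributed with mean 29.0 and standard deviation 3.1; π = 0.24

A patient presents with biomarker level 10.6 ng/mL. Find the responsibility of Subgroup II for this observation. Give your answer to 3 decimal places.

Apply Bayes' rule: the posterior for each component is proportional to its prior times its likelihood at x.
Normal densities:
  p_I = 0.0933387
  p_II = 0.244994
  p_III = 1.61739e-08
  p_IV = 2.88043e-09
Prior × likelihood for each component:
  P(Z=I)·p_I = 0.29 × 0.0933387 = 0.0270682
  P(Z=II)·p_II = 0.21 × 0.244994 = 0.0514488
  P(Z=III)·p_III = 0.26 × 1.61739e-08 = 4.20521e-09
  P(Z=IV)·p_IV = 0.24 × 2.88043e-09 = 6.91304e-10
Denominator: 0.0270682 + 0.0514488 + 4.20521e-09 + 6.91304e-10 = 0.078517
P(Subgroup II | x) ≈ 0.655

0.655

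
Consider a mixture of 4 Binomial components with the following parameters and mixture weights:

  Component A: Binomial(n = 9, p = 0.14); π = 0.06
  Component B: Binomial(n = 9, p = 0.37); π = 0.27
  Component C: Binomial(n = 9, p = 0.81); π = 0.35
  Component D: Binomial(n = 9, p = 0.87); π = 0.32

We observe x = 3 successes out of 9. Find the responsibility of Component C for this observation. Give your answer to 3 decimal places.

0.009

Posterior ∝ prior × likelihood, so P(k | x) ∝ π_k f_k(x); normalise over all components.
Component likelihoods at x = 3 successes out of 9:
  f_A = 0.0932511
  f_B = 0.266028
  f_C = 0.00210018
  f_D = 0.000266991
Unnormalised posteriors:
  π_A·f_A = 0.06 × 0.0932511 = 0.00559507
  π_B·f_B = 0.27 × 0.266028 = 0.0718276
  π_C·f_C = 0.35 × 0.00210018 = 0.000735062
  π_D·f_D = 0.32 × 0.000266991 = 8.54372e-05
Denominator: 0.00559507 + 0.0718276 + 0.000735062 + 8.54372e-05 = 0.0782432
So the posterior for Component C is 0.000735062 / 0.0782432 ≈ 0.009.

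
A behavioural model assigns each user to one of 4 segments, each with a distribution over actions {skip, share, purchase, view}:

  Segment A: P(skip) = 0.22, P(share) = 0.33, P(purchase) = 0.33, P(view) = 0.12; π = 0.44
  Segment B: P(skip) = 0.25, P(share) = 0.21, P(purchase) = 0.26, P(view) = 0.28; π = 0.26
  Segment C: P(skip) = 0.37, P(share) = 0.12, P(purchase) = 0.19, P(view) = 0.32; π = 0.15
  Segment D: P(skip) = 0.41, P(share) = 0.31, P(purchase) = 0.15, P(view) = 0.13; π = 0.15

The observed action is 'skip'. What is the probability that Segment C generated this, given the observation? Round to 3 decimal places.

0.199

Apply Bayes' rule: the posterior for each component is proportional to its prior times its likelihood at x.
Component likelihoods at x = 'skip':
  p_A = 0.22
  p_B = 0.25
  p_C = 0.37
  p_D = 0.41
Multiply by the mixture weights:
  π_A·p_A = 0.44 × 0.22 = 0.0968
  π_B·p_B = 0.26 × 0.25 = 0.065
  π_C·p_C = 0.15 × 0.37 = 0.0555
  π_D·p_D = 0.15 × 0.41 = 0.0615
Evidence: 0.0968 + 0.065 + 0.0555 + 0.0615 = 0.2788
Responsibility of Segment C: 0.0555 / 0.2788 ≈ 0.199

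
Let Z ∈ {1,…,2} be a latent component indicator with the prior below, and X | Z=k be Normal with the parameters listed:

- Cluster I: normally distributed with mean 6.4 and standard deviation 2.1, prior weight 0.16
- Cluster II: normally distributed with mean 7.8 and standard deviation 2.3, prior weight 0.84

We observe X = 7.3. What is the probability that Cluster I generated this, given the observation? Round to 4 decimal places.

0.1631

The responsibility of component k is π_k f_k(x) divided by Σ_j π_j f_j(x).
Component likelihoods at x = 7.3:
  p_I = 0.173303
  p_II = 0.169403
Prior × likelihood for each component:
  π_I·p_I = 0.16 × 0.173303 = 0.0277285
  π_II·p_II = 0.84 × 0.169403 = 0.142298
Sum: 0.0277285 + 0.142298 = 0.170027
P(Cluster I | 7.3) = 0.0277285 / 0.170027 ≈ 0.1631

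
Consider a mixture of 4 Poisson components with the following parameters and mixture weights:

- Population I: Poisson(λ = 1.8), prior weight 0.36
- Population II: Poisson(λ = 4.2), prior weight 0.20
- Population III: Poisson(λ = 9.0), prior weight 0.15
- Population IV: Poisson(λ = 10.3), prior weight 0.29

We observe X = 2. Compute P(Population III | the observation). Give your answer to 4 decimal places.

0.0060

By Bayes' theorem, P(k | x) = P(Z=k) f_k(x) / Σ_j P(Z=j) f_j(x).
Evaluate each component's likelihood at the observed value:
  L_I = e^(−1.8)·1.8^2/2! = 0.267784
  L_II = e^(−4.2)·4.2^2/2! = 0.132261
  L_III = e^(−9.0)·9.0^2/2! = 0.0049981
  L_IV = e^(−10.3)·10.3^2/2! = 0.00178407
Weight by the priors:
  P(Z=I)·L_I = 0.36 × 0.267784 = 0.0964023
  P(Z=II)·L_II = 0.20 × 0.132261 = 0.0264522
  P(Z=III)·L_III = 0.15 × 0.0049981 = 0.000749715
  P(Z=IV)·L_IV = 0.29 × 0.00178407 = 0.00051738
Denominator: 0.0964023 + 0.0264522 + 0.000749715 + 0.00051738 = 0.124122
P(Population III | 2) = 0.000749715 / 0.124122 ≈ 0.0060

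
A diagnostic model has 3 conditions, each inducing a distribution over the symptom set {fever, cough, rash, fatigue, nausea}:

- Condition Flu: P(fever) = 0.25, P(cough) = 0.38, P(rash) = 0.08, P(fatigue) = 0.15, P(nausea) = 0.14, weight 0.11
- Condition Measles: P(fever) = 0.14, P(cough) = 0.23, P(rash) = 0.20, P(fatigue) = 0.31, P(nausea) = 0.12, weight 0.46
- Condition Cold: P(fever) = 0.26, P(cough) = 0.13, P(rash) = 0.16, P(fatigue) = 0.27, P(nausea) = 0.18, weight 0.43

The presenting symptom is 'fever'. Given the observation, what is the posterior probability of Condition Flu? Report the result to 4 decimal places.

0.1350

The responsibility of component k is π_k f_k(x) divided by Σ_j π_j f_j(x).
Component likelihoods at x = 'fever':
  L_Flu = 0.25
  L_Measles = 0.14
  L_Cold = 0.26
Multiply by the mixture weights:
  π_Flu·L_Flu = 0.11 × 0.25 = 0.0275
  π_Measles·L_Measles = 0.46 × 0.14 = 0.0644
  π_Cold·L_Cold = 0.43 × 0.26 = 0.1118
Normaliser: 0.0275 + 0.0644 + 0.1118 = 0.2037
P(Condition Flu | data) = 0.0275 / 0.2037 ≈ 0.1350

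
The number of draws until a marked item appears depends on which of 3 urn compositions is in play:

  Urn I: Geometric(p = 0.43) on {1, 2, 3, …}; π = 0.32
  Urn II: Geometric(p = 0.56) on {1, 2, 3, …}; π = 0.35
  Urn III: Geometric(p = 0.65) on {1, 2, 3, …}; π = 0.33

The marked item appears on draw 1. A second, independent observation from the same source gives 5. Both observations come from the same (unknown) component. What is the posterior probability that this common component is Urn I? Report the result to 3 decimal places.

0.502

The responsibility of component k is w_k f_k(x) divided by Σ_j w_j f_j(x).
Since both observations come from the same component, the likelihood for component k is f_k(x₁)·f_k(x₂).
  p_I = [0.43·(1−0.43)^0 = 0.43·1 = 0.43] × [0.0453908] = 0.019518
  p_II = [0.56·(1−0.56)^0 = 0.56·1 = 0.56] × [0.0209893] = 0.011754
  p_III = [0.65·(1−0.65)^0 = 0.65·1 = 0.65] × [0.00975406] = 0.00634014
Multiply by the mixture weights:
  w_I·p_I = 0.32 × 0.019518 = 0.00624577
  w_II·p_II = 0.35 × 0.011754 = 0.00411391
  w_III·p_III = 0.33 × 0.00634014 = 0.00209225
Evidence: 0.00624577 + 0.00411391 + 0.00209225 = 0.0124519
Responsibility of Urn I: 0.00624577 / 0.0124519 ≈ 0.502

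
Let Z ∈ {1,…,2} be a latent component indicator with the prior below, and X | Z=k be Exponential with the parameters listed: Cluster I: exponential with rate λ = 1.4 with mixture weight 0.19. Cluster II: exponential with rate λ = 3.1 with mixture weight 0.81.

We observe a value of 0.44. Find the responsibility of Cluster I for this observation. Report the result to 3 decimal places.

0.183

By Bayes' theorem, P(k | x) = w_k f_k(x) / Σ_j w_j f_j(x).
Component likelihoods at x = 0.44:
  f_I = 1.4·e^(−1.4·0.44) = 1.4·e^(−0.6160) = 0.756141
  f_II = 3.1·e^(−3.1·0.44) = 3.1·e^(−1.3640) = 0.792472
Prior × likelihood for each component:
  w_I·f_I = 0.19 × 0.756141 = 0.143667
  w_II·f_II = 0.81 × 0.792472 = 0.641902
Denominator: 0.143667 + 0.641902 = 0.785569
Responsibility of Cluster I: 0.143667 / 0.785569 ≈ 0.183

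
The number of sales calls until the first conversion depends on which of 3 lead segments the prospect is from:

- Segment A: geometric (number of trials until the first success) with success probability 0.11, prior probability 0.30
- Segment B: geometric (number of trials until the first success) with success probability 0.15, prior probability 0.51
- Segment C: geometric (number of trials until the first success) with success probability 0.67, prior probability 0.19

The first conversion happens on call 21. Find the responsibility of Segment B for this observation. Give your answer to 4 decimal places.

0.4803

Posterior ∝ prior × likelihood, so P(k | x) ∝ w_k f_k(x); normalise over all components.
Geometric probabilities:
  p_A = 0.11·(1−0.11)^20 = 0.11·0.09723 = 0.0106953
  p_B = 0.15·(1−0.15)^20 = 0.15·0.0387595 = 0.00581393
  p_C = 0.67·(1−0.67)^20 = 0.67·2.34573e-10 = 1.57164e-10
Multiply by the mixture weights:
  w_A·p_A = 0.30 × 0.0106953 = 0.00320859
  w_B·p_B = 0.51 × 0.00581393 = 0.0029651
  w_C·p_C = 0.19 × 1.57164e-10 = 2.98612e-11
Sum: 0.00320859 + 0.0029651 + 2.98612e-11 = 0.00617369
P(Segment B | data) = 0.0029651 / 0.00617369 ≈ 0.4803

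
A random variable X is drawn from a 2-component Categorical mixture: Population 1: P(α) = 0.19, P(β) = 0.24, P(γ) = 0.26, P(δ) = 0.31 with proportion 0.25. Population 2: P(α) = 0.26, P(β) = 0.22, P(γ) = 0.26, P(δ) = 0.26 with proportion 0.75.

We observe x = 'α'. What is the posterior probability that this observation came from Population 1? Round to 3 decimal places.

By Bayes' theorem, P(k | x) = π_k f_k(x) / Σ_j π_j f_j(x).
Categorical probabilities:
  L_1 = 0.19
  L_2 = 0.26
Multiply by the mixture weights:
  π_1·L_1 = 0.25 × 0.19 = 0.0475
  π_2·L_2 = 0.75 × 0.26 = 0.195
Denominator: 0.0475 + 0.195 = 0.2425
Responsibility of Population 1: 0.0475 / 0.2425 ≈ 0.196

0.196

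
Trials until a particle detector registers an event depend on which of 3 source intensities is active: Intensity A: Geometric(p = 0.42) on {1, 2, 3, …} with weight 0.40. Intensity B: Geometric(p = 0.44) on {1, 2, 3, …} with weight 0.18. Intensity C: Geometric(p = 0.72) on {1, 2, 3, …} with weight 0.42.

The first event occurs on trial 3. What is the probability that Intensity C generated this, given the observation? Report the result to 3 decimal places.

0.226

By Bayes' theorem, P(k | x) = w_k f_k(x) / Σ_j w_j f_j(x).
Evaluate each component's likelihood at the observed value:
  L_A = 0.42·(1−0.42)^2 = 0.42·0.3364 = 0.141288
  L_B = 0.44·(1−0.44)^2 = 0.44·0.3136 = 0.137984
  L_C = 0.72·(1−0.72)^2 = 0.72·0.0784 = 0.056448
Weight by the priors:
  w_A·L_A = 0.40 × 0.141288 = 0.0565152
  w_B·L_B = 0.18 × 0.137984 = 0.0248371
  w_C·L_C = 0.42 × 0.056448 = 0.0237082
Marginal: 0.0565152 + 0.0248371 + 0.0237082 = 0.10506
Responsibility of Intensity C: 0.0237082 / 0.10506 ≈ 0.226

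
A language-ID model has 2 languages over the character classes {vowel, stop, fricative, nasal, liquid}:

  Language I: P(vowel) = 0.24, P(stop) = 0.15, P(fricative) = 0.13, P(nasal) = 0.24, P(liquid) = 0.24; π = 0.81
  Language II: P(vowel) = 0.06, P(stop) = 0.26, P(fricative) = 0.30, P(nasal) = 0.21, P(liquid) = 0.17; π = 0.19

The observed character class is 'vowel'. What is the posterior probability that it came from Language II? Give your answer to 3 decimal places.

Apply Bayes' rule: the posterior for each component is proportional to its prior times its likelihood at x.
Component likelihoods at x = 'vowel':
  f_I = P(vowel | comp) = 0.24
  f_II = P(vowel | comp) = 0.06
Multiply by the mixture weights:
  w_I·f_I = 0.81 × 0.24 = 0.1944
  w_II·f_II = 0.19 × 0.06 = 0.0114
Normaliser: 0.1944 + 0.0114 = 0.2058
Responsibility of Language II: 0.0114 / 0.2058 ≈ 0.055

0.055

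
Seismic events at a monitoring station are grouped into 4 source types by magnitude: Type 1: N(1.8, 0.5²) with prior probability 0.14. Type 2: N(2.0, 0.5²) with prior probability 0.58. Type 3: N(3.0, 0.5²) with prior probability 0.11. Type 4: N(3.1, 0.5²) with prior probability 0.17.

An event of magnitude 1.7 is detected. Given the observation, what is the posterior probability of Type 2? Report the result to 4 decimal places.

Posterior ∝ prior × likelihood, so P(k | x) ∝ π_k f_k(x); normalise over all components.
Evaluate each component's likelihood at the observed value:
  f_1 = (1/(0.5·√(2π)))·exp(−(1.7−1.8)²/(2·0.5²)) = 0.797885·exp(-0.02000) = 0.782085
  f_2 = (1/(0.5·√(2π)))·exp(−(1.7−2.0)²/(2·0.5²)) = 0.797885·exp(-0.18000) = 0.666449
  f_3 = (1/(0.5·√(2π)))·exp(−(1.7−3.0)²/(2·0.5²)) = 0.797885·exp(-3.38000) = 0.0271659
  f_4 = (1/(0.5·√(2π)))·exp(−(1.7−3.1)²/(2·0.5²)) = 0.797885·exp(-3.92000) = 0.0158309
Prior × likelihood for each component:
  π_1·f_1 = 0.14 × 0.782085 = 0.109492
  π_2·f_2 = 0.58 × 0.666449 = 0.386541
  π_3·f_3 = 0.11 × 0.0271659 = 0.00298825
  π_4·f_4 = 0.17 × 0.0158309 = 0.00269125
Marginal: 0.109492 + 0.386541 + 0.00298825 + 0.00269125 = 0.501712
So the posterior for Type 2 is 0.386541 / 0.501712 ≈ 0.7704.

0.7704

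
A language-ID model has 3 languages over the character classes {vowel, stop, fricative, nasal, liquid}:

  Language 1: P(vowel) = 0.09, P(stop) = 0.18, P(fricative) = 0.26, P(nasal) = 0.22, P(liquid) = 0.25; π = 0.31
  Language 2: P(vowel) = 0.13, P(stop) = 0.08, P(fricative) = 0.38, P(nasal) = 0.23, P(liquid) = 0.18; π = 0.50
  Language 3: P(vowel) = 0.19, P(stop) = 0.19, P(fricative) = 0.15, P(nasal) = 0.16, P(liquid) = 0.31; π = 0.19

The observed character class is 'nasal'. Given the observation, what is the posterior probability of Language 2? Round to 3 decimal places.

By Bayes' theorem, P(k | x) = P(Z=k) f_k(x) / Σ_j P(Z=j) f_j(x).
Component likelihoods at x = 'nasal':
  p_1 = P(nasal | comp) = 0.22
  p_2 = P(nasal | comp) = 0.23
  p_3 = P(nasal | comp) = 0.16
Weight by the priors:
  P(Z=1)·p_1 = 0.31 × 0.22 = 0.0682
  P(Z=2)·p_2 = 0.50 × 0.23 = 0.115
  P(Z=3)·p_3 = 0.19 × 0.16 = 0.0304
Marginal: 0.0682 + 0.115 + 0.0304 = 0.2136
P(Language 2 | x) = 0.115 / 0.2136 ≈ 0.538

0.538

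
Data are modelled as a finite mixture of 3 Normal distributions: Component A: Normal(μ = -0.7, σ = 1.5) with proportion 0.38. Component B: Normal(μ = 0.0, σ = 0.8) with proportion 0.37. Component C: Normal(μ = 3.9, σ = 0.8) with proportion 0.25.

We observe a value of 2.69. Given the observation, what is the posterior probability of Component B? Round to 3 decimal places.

0.013

P(component k | x) = π_k·f_k(x) / marginal(x), where marginal(x) = Σ_j π_j·f_j(x).
Component likelihoods at x = 2.69:
  L_A = 0.020688
  L_B = 0.0017485
  L_C = 0.158877
Prior × likelihood for each component:
  π_A·L_A = 0.38 × 0.020688 = 0.00786142
  π_B·L_B = 0.37 × 0.0017485 = 0.000646944
  π_C·L_C = 0.25 × 0.158877 = 0.0397193
Denominator: 0.00786142 + 0.000646944 + 0.0397193 = 0.0482277
P(Component B | x) = 0.000646944 / 0.0482277 ≈ 0.013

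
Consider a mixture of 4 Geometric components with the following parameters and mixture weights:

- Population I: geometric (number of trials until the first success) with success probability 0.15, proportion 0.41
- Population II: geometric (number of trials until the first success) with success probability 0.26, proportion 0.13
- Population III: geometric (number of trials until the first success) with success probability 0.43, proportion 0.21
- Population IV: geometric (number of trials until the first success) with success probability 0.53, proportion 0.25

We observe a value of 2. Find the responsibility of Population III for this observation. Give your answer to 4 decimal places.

P(component k | x) = P(Z=k)·f_k(x) / marginal(x), where marginal(x) = Σ_j P(Z=j)·f_j(x).
Geometric probabilities:
  f_I = 0.15·(1−0.15)^1 = 0.15·0.85 = 0.1275
  f_II = 0.26·(1−0.26)^1 = 0.26·0.74 = 0.1924
  f_III = 0.43·(1−0.43)^1 = 0.43·0.57 = 0.2451
  f_IV = 0.53·(1−0.53)^1 = 0.53·0.47 = 0.2491
Weight by the priors:
  P(Z=I)·f_I = 0.41 × 0.1275 = 0.052275
  P(Z=II)·f_II = 0.13 × 0.1924 = 0.025012
  P(Z=III)·f_III = 0.21 × 0.2451 = 0.051471
  P(Z=IV)·f_IV = 0.25 × 0.2491 = 0.062275
Denominator: 0.052275 + 0.025012 + 0.051471 + 0.062275 = 0.191033
P(Population III | data) ≈ 0.2694

0.2694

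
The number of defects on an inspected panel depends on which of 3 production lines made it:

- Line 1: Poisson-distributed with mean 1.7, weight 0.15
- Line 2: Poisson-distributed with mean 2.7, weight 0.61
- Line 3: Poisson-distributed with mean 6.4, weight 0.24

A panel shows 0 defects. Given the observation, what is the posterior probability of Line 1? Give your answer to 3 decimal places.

0.398

Apply Bayes' rule: the posterior for each component is proportional to its prior times its likelihood at x.
Poisson probabilities:
  f_1 = e^(−1.7)·1.7^0/0! = 0.182684
  f_2 = e^(−2.7)·2.7^0/0! = 0.0672055
  f_3 = e^(−6.4)·6.4^0/0! = 0.00166156
Weight by the priors:
  w_1·f_1 = 0.15 × 0.182684 = 0.0274025
  w_2·f_2 = 0.61 × 0.0672055 = 0.0409954
  w_3·f_3 = 0.24 × 0.00166156 = 0.000398774
Marginal: 0.0274025 + 0.0409954 + 0.000398774 = 0.0687967
So the posterior for Line 1 is 0.0274025 / 0.0687967 ≈ 0.398.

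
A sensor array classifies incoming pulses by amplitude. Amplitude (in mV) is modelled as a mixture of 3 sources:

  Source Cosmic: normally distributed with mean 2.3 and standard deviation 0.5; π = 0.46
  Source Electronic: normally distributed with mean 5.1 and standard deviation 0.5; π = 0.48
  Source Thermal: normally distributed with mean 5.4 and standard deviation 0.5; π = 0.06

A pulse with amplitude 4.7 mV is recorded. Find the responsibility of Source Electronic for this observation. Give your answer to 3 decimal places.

By Bayes' theorem, P(k | x) = π_k f_k(x) / Σ_j π_j f_j(x).
Component likelihoods at x = 4.7 mV:
  f_Cosmic = 7.9226e-06
  f_Electronic = 0.579383
  f_Thermal = 0.299455
Weight by the priors:
  π_Cosmic·f_Cosmic = 0.46 × 7.9226e-06 = 3.6444e-06
  π_Electronic·f_Electronic = 0.48 × 0.579383 = 0.278104
  π_Thermal·f_Thermal = 0.06 × 0.299455 = 0.0179673
Marginal: 3.6444e-06 + 0.278104 + 0.0179673 = 0.296075
So the posterior for Source Electronic is 0.278104 / 0.296075 ≈ 0.939.

0.939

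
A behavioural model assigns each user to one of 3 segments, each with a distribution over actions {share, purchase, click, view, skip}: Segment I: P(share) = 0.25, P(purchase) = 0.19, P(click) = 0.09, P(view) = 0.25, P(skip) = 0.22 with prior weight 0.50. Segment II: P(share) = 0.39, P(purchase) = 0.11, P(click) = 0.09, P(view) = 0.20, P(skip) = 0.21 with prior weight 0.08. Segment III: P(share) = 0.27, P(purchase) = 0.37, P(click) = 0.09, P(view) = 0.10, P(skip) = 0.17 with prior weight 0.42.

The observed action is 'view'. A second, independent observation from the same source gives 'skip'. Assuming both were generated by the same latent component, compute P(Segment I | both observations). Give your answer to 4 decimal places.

The responsibility of component k is π_k f_k(x) divided by Σ_j π_j f_j(x).
Since both observations come from the same component, the likelihood for component k is f_k(x₁)·f_k(x₂).
  f_I = [0.25] × [0.22] = 0.055
  f_II = [0.2] × [0.21] = 0.042
  f_III = [0.1] × [0.17] = 0.017
Unnormalised posteriors:
  π_I·f_I = 0.50 × 0.055 = 0.0275
  π_II·f_II = 0.08 × 0.042 = 0.00336
  π_III·f_III = 0.42 × 0.017 = 0.00714
Sum: 0.0275 + 0.00336 + 0.00714 = 0.038
So the posterior for Segment I is 0.0275 / 0.038 ≈ 0.7237.

0.7237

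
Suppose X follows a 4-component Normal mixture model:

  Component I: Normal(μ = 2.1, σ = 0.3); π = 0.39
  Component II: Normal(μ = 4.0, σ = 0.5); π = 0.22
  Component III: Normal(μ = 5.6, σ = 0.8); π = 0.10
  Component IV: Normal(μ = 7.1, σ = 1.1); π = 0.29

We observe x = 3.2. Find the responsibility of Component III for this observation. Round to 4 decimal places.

0.0110

Posterior ∝ prior × likelihood, so P(k | x) ∝ P(Z=k) f_k(x); normalise over all components.
Component likelihoods at x = 3.2:
  f_I = 0.0016009
  f_II = 0.221842
  f_III = 0.00553981
  f_IV = 0.000675963
Prior × likelihood for each component:
  P(Z=I)·f_I = 0.39 × 0.0016009 = 0.000624352
  P(Z=II)·f_II = 0.22 × 0.221842 = 0.0488052
  P(Z=III)·f_III = 0.10 × 0.00553981 = 0.000553981
  P(Z=IV)·f_IV = 0.29 × 0.000675963 = 0.000196029
Denominator: 0.000624352 + 0.0488052 + 0.000553981 + 0.000196029 = 0.0501795
P(Component III | data) = 0.000553981 / 0.0501795 ≈ 0.0110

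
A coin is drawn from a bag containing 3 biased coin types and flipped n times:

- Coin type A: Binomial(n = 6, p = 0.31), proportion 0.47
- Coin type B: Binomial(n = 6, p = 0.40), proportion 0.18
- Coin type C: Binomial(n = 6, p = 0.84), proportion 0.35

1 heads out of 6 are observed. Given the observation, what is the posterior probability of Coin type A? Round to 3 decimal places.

Apply Bayes' rule: the posterior for each component is proportional to its prior times its likelihood at x.
Binomial probabilities:
  f_A = C(6,1)·0.31^1·0.69^5 = 6·0.31·0.156403 = 0.29091
  f_B = C(6,1)·0.40^1·0.60^5 = 6·0.4·0.07776 = 0.186624
  f_C = C(6,1)·0.84^1·0.16^5 = 6·0.84·0.000104858 = 0.000528482
Unnormalised posteriors:
  w_A·f_A = 0.47 × 0.29091 = 0.136728
  w_B·f_B = 0.18 × 0.186624 = 0.0335923
  w_C·f_C = 0.35 × 0.000528482 = 0.000184969
Evidence: 0.136728 + 0.0335923 + 0.000184969 = 0.170505
So the posterior for Coin type A is 0.136728 / 0.170505 ≈ 0.802.

0.802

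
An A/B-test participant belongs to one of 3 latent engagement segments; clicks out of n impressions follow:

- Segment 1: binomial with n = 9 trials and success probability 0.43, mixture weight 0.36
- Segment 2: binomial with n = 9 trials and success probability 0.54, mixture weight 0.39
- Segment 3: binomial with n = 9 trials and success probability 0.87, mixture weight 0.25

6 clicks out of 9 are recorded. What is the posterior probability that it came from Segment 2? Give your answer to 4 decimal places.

By Bayes' theorem, P(k | x) = P(Z=k) f_k(x) / Σ_j P(Z=j) f_j(x).
Component likelihoods at x = 6 clicks out of 9:
  f_1 = 0.0983365
  f_2 = 0.202729
  f_3 = 0.0800248
Weight by the priors:
  P(Z=1)·f_1 = 0.36 × 0.0983365 = 0.0354011
  P(Z=2)·f_2 = 0.39 × 0.202729 = 0.0790642
  P(Z=3)·f_3 = 0.25 × 0.0800248 = 0.0200062
Normaliser: 0.0354011 + 0.0790642 + 0.0200062 = 0.134472
P(Segment 2 | data) = 0.0790642 / 0.134472 ≈ 0.5880

0.5880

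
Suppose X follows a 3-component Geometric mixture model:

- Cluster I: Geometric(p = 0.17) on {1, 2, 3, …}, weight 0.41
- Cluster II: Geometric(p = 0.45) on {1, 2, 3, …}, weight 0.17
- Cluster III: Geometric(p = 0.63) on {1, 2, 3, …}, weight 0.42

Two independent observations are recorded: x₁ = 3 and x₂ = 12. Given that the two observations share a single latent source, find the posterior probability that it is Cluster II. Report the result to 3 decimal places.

0.014

By Bayes' theorem, P(k | x) = π_k f_k(x) / Σ_j π_j f_j(x).
Since both observations come from the same component, the likelihood for component k is f_k(x₁)·f_k(x₂).
  L_I = [0.117113] × [0.0218931] = 0.00256397
  L_II = [0.136125] × [0.000626906] = 8.53375e-05
  L_III = [0.086247] × [1.12088e-05] = 9.66726e-07
Multiply by the mixture weights:
  π_I·L_I = 0.41 × 0.00256397 = 0.00105123
  π_II·L_II = 0.17 × 8.53375e-05 = 1.45074e-05
  π_III·L_III = 0.42 × 9.66726e-07 = 4.06025e-07
Denominator: 0.00105123 + 1.45074e-05 + 4.06025e-07 = 0.00106614
P(Cluster II | data) ≈ 0.014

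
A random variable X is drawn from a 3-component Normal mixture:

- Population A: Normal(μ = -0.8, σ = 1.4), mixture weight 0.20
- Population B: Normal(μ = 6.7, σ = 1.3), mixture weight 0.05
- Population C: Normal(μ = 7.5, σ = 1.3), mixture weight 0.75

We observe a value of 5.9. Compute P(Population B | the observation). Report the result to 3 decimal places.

0.105

By Bayes' theorem, P(k | x) = π_k f_k(x) / Σ_j π_j f_j(x).
Component likelihoods at x = 5.9:
  p_A = (1/(1.4·√(2π)))·exp(−(5.9−-0.8)²/(2·1.4²)) = 0.284959·exp(-11.45153) = 3.03002e-06
  p_B = (1/(1.3·√(2π)))·exp(−(5.9−6.7)²/(2·1.3²)) = 0.306879·exp(-0.18935) = 0.253941
  p_C = (1/(1.3·√(2π)))·exp(−(5.9−7.5)²/(2·1.3²)) = 0.306879·exp(-0.75740) = 0.143891
Unnormalised posteriors:
  π_A·p_A = 0.20 × 3.03002e-06 = 6.06004e-07
  π_B·p_B = 0.05 × 0.253941 = 0.0126971
  π_C·p_C = 0.75 × 0.143891 = 0.107918
Sum: 6.06004e-07 + 0.0126971 + 0.107918 = 0.120616
P(Population B | data) ≈ 0.105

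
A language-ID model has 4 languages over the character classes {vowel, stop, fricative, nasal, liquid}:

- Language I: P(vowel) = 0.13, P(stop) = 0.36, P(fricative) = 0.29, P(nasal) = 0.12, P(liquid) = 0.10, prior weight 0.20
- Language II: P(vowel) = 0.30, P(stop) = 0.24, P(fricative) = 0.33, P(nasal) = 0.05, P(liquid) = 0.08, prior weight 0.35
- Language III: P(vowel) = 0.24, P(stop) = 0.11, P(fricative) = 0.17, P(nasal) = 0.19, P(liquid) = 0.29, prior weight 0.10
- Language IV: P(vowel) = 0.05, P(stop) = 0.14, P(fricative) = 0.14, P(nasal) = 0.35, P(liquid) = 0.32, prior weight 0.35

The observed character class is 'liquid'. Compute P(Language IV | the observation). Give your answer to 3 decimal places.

P(component k | x) = π_k·f_k(x) / marginal(x), where marginal(x) = Σ_j π_j·f_j(x).
Categorical probabilities:
  f_I = P(liquid | comp) = 0.10
  f_II = P(liquid | comp) = 0.08
  f_III = P(liquid | comp) = 0.29
  f_IV = P(liquid | comp) = 0.32
Multiply by the mixture weights:
  π_I·f_I = 0.20 × 0.1 = 0.02
  π_II·f_II = 0.35 × 0.08 = 0.028
  π_III·f_III = 0.10 × 0.29 = 0.029
  π_IV·f_IV = 0.35 × 0.32 = 0.112
Denominator: 0.02 + 0.028 + 0.029 + 0.112 = 0.189
P(Language IV | 'liquid') ≈ 0.593

0.593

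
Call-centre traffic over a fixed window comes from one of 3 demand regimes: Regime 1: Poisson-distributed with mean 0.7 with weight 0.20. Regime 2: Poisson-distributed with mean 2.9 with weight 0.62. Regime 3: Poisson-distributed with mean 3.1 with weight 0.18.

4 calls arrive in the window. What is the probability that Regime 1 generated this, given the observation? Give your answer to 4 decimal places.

0.0075

The responsibility of component k is w_k f_k(x) divided by Σ_j w_j f_j(x).
Component likelihoods at x = 4 calls:
  f_1 = 0.00496792
  f_2 = 0.162154
  f_3 = 0.17335
Prior × likelihood for each component:
  w_1·f_1 = 0.20 × 0.00496792 = 0.000993584
  w_2·f_2 = 0.62 × 0.162154 = 0.100535
  w_3·f_3 = 0.18 × 0.17335 = 0.0312029
Sum: 0.000993584 + 0.100535 + 0.0312029 = 0.132732
So the posterior for Regime 1 is 0.000993584 / 0.132732 ≈ 0.0075.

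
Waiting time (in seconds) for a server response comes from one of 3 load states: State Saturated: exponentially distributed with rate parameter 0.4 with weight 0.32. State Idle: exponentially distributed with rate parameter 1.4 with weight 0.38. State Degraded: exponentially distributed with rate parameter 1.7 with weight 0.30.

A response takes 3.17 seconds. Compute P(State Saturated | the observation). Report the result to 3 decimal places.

P(component k | x) = w_k·f_k(x) / marginal(x), where marginal(x) = Σ_j w_j·f_j(x).
Exponential densities:
  f_Saturated = 0.4·e^(−0.4·3.17) = 0.4·e^(−1.2680) = 0.112558
  f_Idle = 1.4·e^(−1.4·3.17) = 1.4·e^(−4.4380) = 0.0165474
  f_Degraded = 1.7·e^(−1.7·3.17) = 1.7·e^(−5.3890) = 0.00776311
Multiply by the mixture weights:
  w_Saturated·f_Saturated = 0.32 × 0.112558 = 0.0360184
  w_Idle·f_Idle = 0.38 × 0.0165474 = 0.006288
  w_Degraded·f_Degraded = 0.30 × 0.00776311 = 0.00232893
Normaliser: 0.0360184 + 0.006288 + 0.00232893 = 0.0446353
P(State Saturated | data) = 0.0360184 / 0.0446353 ≈ 0.807

0.807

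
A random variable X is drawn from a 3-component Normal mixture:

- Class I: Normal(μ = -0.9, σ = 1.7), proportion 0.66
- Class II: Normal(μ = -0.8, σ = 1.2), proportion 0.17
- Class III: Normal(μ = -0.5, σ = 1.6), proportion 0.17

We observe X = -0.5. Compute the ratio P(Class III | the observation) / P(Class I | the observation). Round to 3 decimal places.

0.281

Only the two components matter; the odds are (π_i f_i(x)) / (π_j f_j(x)).
Normal densities:
  L_I = 0.228265
  L_II = 0.322223
  L_III = 0.249339
Odds = (0.17/0.66) × (0.249339/0.228265) = 0.257576 × 1.09232 ≈ 0.281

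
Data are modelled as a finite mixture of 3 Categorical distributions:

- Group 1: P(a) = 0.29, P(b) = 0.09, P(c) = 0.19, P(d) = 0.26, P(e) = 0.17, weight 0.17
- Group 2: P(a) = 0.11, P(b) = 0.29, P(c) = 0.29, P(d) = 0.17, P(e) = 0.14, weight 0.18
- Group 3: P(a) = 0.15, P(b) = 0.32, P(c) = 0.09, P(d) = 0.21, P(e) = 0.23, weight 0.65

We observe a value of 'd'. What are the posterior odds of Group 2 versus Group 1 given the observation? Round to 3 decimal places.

0.692

Only the two components matter; the odds are (π_i f_i(x)) / (π_j f_j(x)).
Component likelihoods at x = 'd':
  L_1 = 0.26
  L_2 = 0.17
  L_3 = 0.21
Odds = (0.18/0.17) × (0.17/0.26) = 1.05882 × 0.653846 ≈ 0.692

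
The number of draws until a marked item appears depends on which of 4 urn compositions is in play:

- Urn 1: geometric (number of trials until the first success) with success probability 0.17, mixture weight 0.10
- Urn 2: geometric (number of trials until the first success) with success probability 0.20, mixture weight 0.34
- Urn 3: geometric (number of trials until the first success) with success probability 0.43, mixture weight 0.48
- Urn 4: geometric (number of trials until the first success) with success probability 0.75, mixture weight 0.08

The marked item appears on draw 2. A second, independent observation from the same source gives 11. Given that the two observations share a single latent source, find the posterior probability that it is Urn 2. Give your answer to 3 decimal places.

0.678

Apply Bayes' rule: the posterior for each component is proportional to its prior times its likelihood at x.
Since both observations come from the same component, the likelihood for component k is f_k(x₁)·f_k(x₂).
  f_1 = [0.1411] × [0.0263773] = 0.00372183
  f_2 = [0.16] × [0.0214748] = 0.00343597
  f_3 = [0.2451] × [0.00155674] = 0.000381558
  f_4 = [0.1875] × [7.15256e-07] = 1.3411e-07
Multiply by the mixture weights:
  π_1·f_1 = 0.10 × 0.00372183 = 0.000372183
  π_2·f_2 = 0.34 × 0.00343597 = 0.00116823
  π_3·f_3 = 0.48 × 0.000381558 = 0.000183148
  π_4·f_4 = 0.08 × 1.3411e-07 = 1.07288e-08
Normaliser: 0.000372183 + 0.00116823 + 0.000183148 + 1.07288e-08 = 0.00172357
P(Urn 2 | x₁, x₂) ≈ 0.678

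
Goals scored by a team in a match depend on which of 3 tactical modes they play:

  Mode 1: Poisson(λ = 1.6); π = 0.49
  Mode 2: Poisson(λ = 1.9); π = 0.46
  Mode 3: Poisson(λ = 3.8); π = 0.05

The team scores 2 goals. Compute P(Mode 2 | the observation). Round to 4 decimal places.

0.4797

By Bayes' theorem, P(k | x) = P(Z=k) f_k(x) / Σ_j P(Z=j) f_j(x).
Poisson probabilities:
  f_1 = e^(−1.6)·1.6^2/2! = 0.258428
  f_2 = e^(−1.9)·1.9^2/2! = 0.269971
  f_3 = e^(−3.8)·3.8^2/2! = 0.161517
Unnormalised posteriors:
  P(Z=1)·f_1 = 0.49 × 0.258428 = 0.126629
  P(Z=2)·f_2 = 0.46 × 0.269971 = 0.124187
  P(Z=3)·f_3 = 0.05 × 0.161517 = 0.00807585
Normaliser: 0.126629 + 0.124187 + 0.00807585 = 0.258892
Responsibility of Mode 2: 0.124187 / 0.258892 ≈ 0.4797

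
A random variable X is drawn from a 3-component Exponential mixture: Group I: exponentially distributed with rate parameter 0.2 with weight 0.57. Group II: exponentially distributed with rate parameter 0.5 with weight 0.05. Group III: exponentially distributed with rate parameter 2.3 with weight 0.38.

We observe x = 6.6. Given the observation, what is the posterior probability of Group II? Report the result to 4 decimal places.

0.0294

The responsibility of component k is π_k f_k(x) divided by Σ_j π_j f_j(x).
Evaluate each component's likelihood at the observed value:
  p_I = 0.0534271
  p_II = 0.0184416
  p_III = 5.87676e-07
Unnormalised posteriors:
  π_I·p_I = 0.57 × 0.0534271 = 0.0304534
  π_II·p_II = 0.05 × 0.0184416 = 0.000922079
  π_III·p_III = 0.38 × 5.87676e-07 = 2.23317e-07
Normaliser: 0.0304534 + 0.000922079 + 2.23317e-07 = 0.0313757
Responsibility of Group II: 0.000922079 / 0.0313757 ≈ 0.0294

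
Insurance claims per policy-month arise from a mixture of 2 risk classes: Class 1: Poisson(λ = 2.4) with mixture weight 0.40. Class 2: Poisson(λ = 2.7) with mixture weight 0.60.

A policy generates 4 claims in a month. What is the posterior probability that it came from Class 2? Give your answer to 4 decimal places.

0.6403

P(component k | x) = π_k·f_k(x) / marginal(x), where marginal(x) = Σ_j π_j·f_j(x).
Component likelihoods at x = 4 claims:
  p_1 = 0.125408
  p_2 = 0.148816
Prior × likelihood for each component:
  π_1·p_1 = 0.40 × 0.125408 = 0.0501634
  π_2·p_2 = 0.60 × 0.148816 = 0.0892894
Denominator: 0.0501634 + 0.0892894 = 0.139453
So the posterior for Class 2 is 0.0892894 / 0.139453 ≈ 0.6403.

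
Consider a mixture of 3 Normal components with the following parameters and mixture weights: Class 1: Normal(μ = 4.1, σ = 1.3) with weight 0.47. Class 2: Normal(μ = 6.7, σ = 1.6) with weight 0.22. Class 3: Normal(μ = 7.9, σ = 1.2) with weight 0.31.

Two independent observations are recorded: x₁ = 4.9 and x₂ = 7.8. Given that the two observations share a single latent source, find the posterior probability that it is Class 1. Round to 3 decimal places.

0.081

By Bayes' theorem, P(k | x) = P(Z=k) f_k(x) / Σ_j P(Z=j) f_j(x).
Since both observations come from the same component, the likelihood for component k is f_k(x₁)·f_k(x₂).
  L_1 = [(1/(1.3·√(2π)))·exp(−(4.9−4.1)²/(2·1.3²)) = 0.306879·exp(-0.18935) = 0.253941] × [0.00534497] = 0.00135731
  L_2 = [(1/(1.6·√(2π)))·exp(−(4.9−6.7)²/(2·1.6²)) = 0.249339·exp(-0.63281) = 0.132423] × [0.196858] = 0.0260686
  L_3 = [(1/(1.2·√(2π)))·exp(−(4.9−7.9)²/(2·1.2²)) = 0.332452·exp(-3.12500) = 0.0146069] × [0.3313] = 0.00483927
Prior × likelihood for each component:
  P(Z=1)·L_1 = 0.47 × 0.00135731 = 0.000637936
  P(Z=2)·L_2 = 0.22 × 0.0260686 = 0.00573509
  P(Z=3)·L_3 = 0.31 × 0.00483927 = 0.00150017
Marginal: 0.000637936 + 0.00573509 + 0.00150017 = 0.00787319
Responsibility of Class 1: 0.000637936 / 0.00787319 ≈ 0.081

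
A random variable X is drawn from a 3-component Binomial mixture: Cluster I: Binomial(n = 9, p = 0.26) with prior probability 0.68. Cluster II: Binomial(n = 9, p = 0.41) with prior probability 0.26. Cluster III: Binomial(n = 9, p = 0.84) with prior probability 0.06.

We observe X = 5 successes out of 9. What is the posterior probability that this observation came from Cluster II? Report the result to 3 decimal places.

0.585

The responsibility of component k is w_k f_k(x) divided by Σ_j w_j f_j(x).
Binomial probabilities:
  f_I = C(9,5)·0.26^5·0.74^4 = 126·0.00118814·0.299866 = 0.0448915
  f_II = C(9,5)·0.41^5·0.59^4 = 126·0.0115856·0.121174 = 0.176888
  f_III = C(9,5)·0.84^5·0.16^4 = 126·0.418212·0.00065536 = 0.034534
Unnormalised posteriors:
  w_I·f_I = 0.68 × 0.0448915 = 0.0305262
  w_II·f_II = 0.26 × 0.176888 = 0.0459908
  w_III·f_III = 0.06 × 0.034534 = 0.00207204
Denominator: 0.0305262 + 0.0459908 + 0.00207204 = 0.0785891
Responsibility of Cluster II: 0.0459908 / 0.0785891 ≈ 0.585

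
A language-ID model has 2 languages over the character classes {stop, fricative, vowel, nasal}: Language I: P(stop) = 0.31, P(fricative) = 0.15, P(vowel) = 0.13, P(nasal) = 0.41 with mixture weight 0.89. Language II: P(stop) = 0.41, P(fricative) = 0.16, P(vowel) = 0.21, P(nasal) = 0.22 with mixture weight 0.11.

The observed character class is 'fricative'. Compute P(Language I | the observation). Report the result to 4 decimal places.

0.8835

By Bayes' theorem, P(k | x) = π_k f_k(x) / Σ_j π_j f_j(x).
Evaluate each component's likelihood at the observed value:
  p_I = P(fricative | comp) = 0.15
  p_II = P(fricative | comp) = 0.16
Prior × likelihood for each component:
  π_I·p_I = 0.89 × 0.15 = 0.1335
  π_II·p_II = 0.11 × 0.16 = 0.0176
Normaliser: 0.1335 + 0.0176 = 0.1511
Responsibility of Language I: 0.1335 / 0.1511 ≈ 0.8835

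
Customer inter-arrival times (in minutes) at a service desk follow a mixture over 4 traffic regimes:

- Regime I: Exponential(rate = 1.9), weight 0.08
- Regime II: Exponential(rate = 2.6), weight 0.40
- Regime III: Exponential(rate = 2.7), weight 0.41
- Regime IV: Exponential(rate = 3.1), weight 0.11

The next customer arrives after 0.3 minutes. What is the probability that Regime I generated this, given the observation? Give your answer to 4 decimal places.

0.0723

The responsibility of component k is P(Z=k) f_k(x) divided by Σ_j P(Z=j) f_j(x).
Component likelihoods at x = 0.3 minutes:
  f_I = 1.9·e^(−1.9·0.3) = 1.9·e^(−0.5700) = 1.0745
  f_II = 2.6·e^(−2.6·0.3) = 2.6·e^(−0.7800) = 1.19186
  f_III = 2.7·e^(−2.7·0.3) = 2.7·e^(−0.8100) = 1.20112
  f_IV = 3.1·e^(−3.1·0.3) = 3.1·e^(−0.9300) = 1.22312
Weight by the priors:
  P(Z=I)·f_I = 0.08 × 1.0745 = 0.0859599
  P(Z=II)·f_II = 0.40 × 1.19186 = 0.476742
  P(Z=III)·f_III = 0.41 × 1.20112 = 0.492458
  P(Z=IV)·f_IV = 0.11 × 1.22312 = 0.134543
Evidence: 0.0859599 + 0.476742 + 0.492458 + 0.134543 = 1.1897
So the posterior for Regime I is 0.0859599 / 1.1897 ≈ 0.0723.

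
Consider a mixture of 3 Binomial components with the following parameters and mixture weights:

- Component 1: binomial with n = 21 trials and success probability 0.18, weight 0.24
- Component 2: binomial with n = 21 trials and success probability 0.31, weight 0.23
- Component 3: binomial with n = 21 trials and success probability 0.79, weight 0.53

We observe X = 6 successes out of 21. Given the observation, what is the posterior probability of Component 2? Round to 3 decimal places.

P(component k | x) = P(Z=k)·f_k(x) / marginal(x), where marginal(x) = Σ_j P(Z=j)·f_j(x).
Binomial probabilities:
  f_1 = 0.0940491
  f_2 = 0.184255
  f_3 = 8.98595e-07
Weight by the priors:
  P(Z=1)·f_1 = 0.24 × 0.0940491 = 0.0225718
  P(Z=2)·f_2 = 0.23 × 0.184255 = 0.0423786
  P(Z=3)·f_3 = 0.53 × 8.98595e-07 = 4.76255e-07
Sum: 0.0225718 + 0.0423786 + 4.76255e-07 = 0.0649508
Responsibility of Component 2: 0.0423786 / 0.0649508 ≈ 0.652

0.652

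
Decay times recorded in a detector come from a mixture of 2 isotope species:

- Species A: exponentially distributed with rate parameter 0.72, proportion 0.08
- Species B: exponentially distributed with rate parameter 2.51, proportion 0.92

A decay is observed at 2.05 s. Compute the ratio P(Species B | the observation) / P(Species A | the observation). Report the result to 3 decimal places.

Only the two components matter; the odds are (w_i f_i(x)) / (w_j f_j(x)).
Component likelihoods at x = 2.05 s:
  L_A = 0.72·e^(−0.72·2.05) = 0.72·e^(−1.4760) = 0.164556
  L_B = 2.51·e^(−2.51·2.05) = 2.51·e^(−5.1455) = 0.0146222
Odds = (0.92/0.08) × (0.0146222/0.164556) = 11.5 × 0.0888582 ≈ 1.022

1.022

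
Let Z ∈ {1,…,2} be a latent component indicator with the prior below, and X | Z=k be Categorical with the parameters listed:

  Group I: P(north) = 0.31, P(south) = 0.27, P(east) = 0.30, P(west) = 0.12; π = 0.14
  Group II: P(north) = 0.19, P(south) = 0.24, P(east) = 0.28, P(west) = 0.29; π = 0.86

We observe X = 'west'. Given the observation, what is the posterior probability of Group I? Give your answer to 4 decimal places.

Posterior ∝ prior × likelihood, so P(k | x) ∝ π_k f_k(x); normalise over all components.
Categorical probabilities:
  f_I = P(west | comp) = 0.12
  f_II = P(west | comp) = 0.29
Multiply by the mixture weights:
  π_I·f_I = 0.14 × 0.12 = 0.0168
  π_II·f_II = 0.86 × 0.29 = 0.2494
Normaliser: 0.0168 + 0.2494 = 0.2662
P(Group I | data) ≈ 0.0631

0.0631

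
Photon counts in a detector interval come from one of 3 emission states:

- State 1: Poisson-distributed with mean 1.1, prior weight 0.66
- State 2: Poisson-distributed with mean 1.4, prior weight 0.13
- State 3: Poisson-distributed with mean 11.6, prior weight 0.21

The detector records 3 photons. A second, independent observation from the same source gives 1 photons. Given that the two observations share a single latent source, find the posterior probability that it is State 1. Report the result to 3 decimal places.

0.779

P(component k | x) = π_k·f_k(x) / marginal(x), where marginal(x) = Σ_j π_j·f_j(x).
Since both observations come from the same component, the likelihood for component k is f_k(x₁)·f_k(x₂).
  L_1 = [e^(−1.1)·1.1^3/3! = 0.0738419] × [0.366158] = 0.0270378
  L_2 = [e^(−1.4)·1.4^3/3! = 0.112777] × [0.345236] = 0.0389347
  L_3 = [e^(−11.6)·11.6^3/3! = 0.00238455] × [0.000106327] = 2.53541e-07
Unnormalised posteriors:
  π_1·L_1 = 0.66 × 0.0270378 = 0.017845
  π_2·L_2 = 0.13 × 0.0389347 = 0.00506151
  π_3·L_3 = 0.21 × 2.53541e-07 = 5.32437e-08
Normaliser: 0.017845 + 0.00506151 + 5.32437e-08 = 0.0229065
Responsibility of State 1: 0.017845 / 0.0229065 ≈ 0.779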